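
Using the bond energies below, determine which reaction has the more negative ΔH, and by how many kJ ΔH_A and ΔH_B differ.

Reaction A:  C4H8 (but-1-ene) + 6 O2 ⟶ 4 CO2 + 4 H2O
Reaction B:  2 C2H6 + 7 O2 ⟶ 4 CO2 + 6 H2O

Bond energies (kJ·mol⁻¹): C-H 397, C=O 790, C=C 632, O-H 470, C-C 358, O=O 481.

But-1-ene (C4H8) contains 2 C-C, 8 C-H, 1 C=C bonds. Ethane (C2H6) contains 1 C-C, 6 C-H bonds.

Reaction A:
  Bonds broken (reactants):
    C-C: 2 × 358 = 716
    C-H: 8 × 397 = 3176
    C=C: 1 × 632 = 632
    O=O: 6 × 481 = 2886
    Σ(broken) = 7410 kJ
  Bonds formed (products):
    C=O: 8 × 790 = 6320
    O-H: 8 × 470 = 3760
    Σ(formed) = 10080 kJ
  ΔH_A = 7410 − 10080 = −2670 kJ
Reaction B:
  Bonds broken (reactants):
    C-C: 2 × 358 = 716
    C-H: 12 × 397 = 4764
    O=O: 7 × 481 = 3367
    Σ(broken) = 8847 kJ
  Bonds formed (products):
    C=O: 8 × 790 = 6320
    O-H: 12 × 470 = 5640
    Σ(formed) = 11960 kJ
  ΔH_B = 8847 − 11960 = −3113 kJ
ΔH_A − ΔH_B = +443 kJ, so reaction B has the more negative ΔH; |ΔH_A − ΔH_B| = 443 kJ.

Reaction B, by 443 kJ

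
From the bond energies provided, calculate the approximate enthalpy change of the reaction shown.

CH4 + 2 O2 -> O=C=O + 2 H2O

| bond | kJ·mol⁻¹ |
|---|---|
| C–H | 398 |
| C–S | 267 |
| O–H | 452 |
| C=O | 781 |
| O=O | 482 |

ΔH ≈ −814 kJ

Bonds broken (reactants):
  C–H: 4 × 398 = 1592
  O=O: 2 × 482 = 964
  Σ(broken) = 2556 kJ
Bonds formed (products):
  C=O: 2 × 781 = 1562
  O–H: 4 × 452 = 1808
  Σ(formed) = 3370 kJ
ΔH = Σ(broken) − Σ(formed) = 2556 − 3370 = −814 kJ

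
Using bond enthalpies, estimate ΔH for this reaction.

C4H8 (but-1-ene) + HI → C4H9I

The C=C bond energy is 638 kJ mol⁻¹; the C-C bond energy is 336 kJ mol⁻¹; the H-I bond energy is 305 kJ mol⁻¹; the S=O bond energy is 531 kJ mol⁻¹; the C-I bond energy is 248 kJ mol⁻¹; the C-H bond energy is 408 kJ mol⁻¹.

Bonds broken (reactants):
  C-C: 2 × 336 = 672
  C-H: 8 × 408 = 3264
  C=C: 1 × 638 = 638
  H-I: 1 × 305 = 305
  Σ(broken) = 4879 kJ
Bonds formed (products):
  C-C: 3 × 336 = 1008
  C-H: 9 × 408 = 3672
  C-I: 1 × 248 = 248
  Σ(formed) = 4928 kJ
ΔH = Σ(broken) − Σ(formed) = 4879 − 4928 = −49 kJ

ΔH ≈ −49 kJ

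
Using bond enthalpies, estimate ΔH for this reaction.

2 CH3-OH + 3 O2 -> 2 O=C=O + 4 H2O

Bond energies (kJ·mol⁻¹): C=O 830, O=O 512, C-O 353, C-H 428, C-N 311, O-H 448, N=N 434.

Bonds broken (reactants):
  C-H: 6 × 428 = 2568
  C-O: 2 × 353 = 706
  O-H: 2 × 448 = 896
  O=O: 3 × 512 = 1536
  Σ(broken) = 5706 kJ
Bonds formed (products):
  C=O: 4 × 830 = 3320
  O-H: 8 × 448 = 3584
  Σ(formed) = 6904 kJ
ΔH = Σ(broken) − Σ(formed) = 5706 − 6904 = −1198 kJ

ΔH ≈ −1198 kJ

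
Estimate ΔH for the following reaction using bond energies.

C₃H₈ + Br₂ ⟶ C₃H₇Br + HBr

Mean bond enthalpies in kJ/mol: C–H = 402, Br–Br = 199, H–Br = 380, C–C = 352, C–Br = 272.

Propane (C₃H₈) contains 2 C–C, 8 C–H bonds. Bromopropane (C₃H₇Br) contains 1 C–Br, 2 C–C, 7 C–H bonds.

ΔH ≈ −51 kJ

Bonds broken (reactants):
  Br–Br: 1 × 199 = 199
  C–C: 2 × 352 = 704
  C–H: 8 × 402 = 3216
  Σ(broken) = 4119 kJ
Bonds formed (products):
  C–Br: 1 × 272 = 272
  C–C: 2 × 352 = 704
  C–H: 7 × 402 = 2814
  H–Br: 1 × 380 = 380
  Σ(formed) = 4170 kJ
ΔH = Σ(broken) − Σ(formed) = 4119 − 4170 = −51 kJ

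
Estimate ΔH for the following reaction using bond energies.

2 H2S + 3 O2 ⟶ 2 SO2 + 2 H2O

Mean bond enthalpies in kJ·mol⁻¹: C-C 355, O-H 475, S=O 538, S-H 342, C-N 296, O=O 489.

Bonds broken (reactants):
  O=O: 3 × 489 = 1467
  S-H: 4 × 342 = 1368
  Σ(broken) = 2835 kJ
Bonds formed (products):
  O-H: 4 × 475 = 1900
  S=O: 4 × 538 = 2152
  Σ(formed) = 4052 kJ
ΔH = Σ(broken) − Σ(formed) = 2835 − 4052 = −1217 kJ

ΔH ≈ −1217 kJ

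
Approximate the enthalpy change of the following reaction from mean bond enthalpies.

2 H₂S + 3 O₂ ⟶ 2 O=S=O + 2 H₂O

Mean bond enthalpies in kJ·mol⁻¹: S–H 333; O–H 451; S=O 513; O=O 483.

Bonds broken (reactants):
  O=O: 3 × 483 = 1449
  S–H: 4 × 333 = 1332
  Σ(broken) = 2781 kJ
Bonds formed (products):
  O–H: 4 × 451 = 1804
  S=O: 4 × 513 = 2052
  Σ(formed) = 3856 kJ
ΔH = Σ(broken) − Σ(formed) = 2781 − 3856 = −1075 kJ

ΔH ≈ −1075 kJ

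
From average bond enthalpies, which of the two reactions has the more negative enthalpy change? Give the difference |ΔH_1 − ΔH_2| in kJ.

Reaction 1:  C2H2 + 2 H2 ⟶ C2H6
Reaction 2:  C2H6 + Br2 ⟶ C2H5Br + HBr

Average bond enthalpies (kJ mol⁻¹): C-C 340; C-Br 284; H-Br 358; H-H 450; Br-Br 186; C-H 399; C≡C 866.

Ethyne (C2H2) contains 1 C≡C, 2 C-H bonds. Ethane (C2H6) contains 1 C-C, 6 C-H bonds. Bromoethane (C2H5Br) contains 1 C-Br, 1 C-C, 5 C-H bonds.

Reaction 1:
  Bonds broken (reactants):
    C≡C: 1 × 866 = 866
    C-H: 2 × 399 = 798
    H-H: 2 × 450 = 900
    Σ(broken) = 2564 kJ
  Bonds formed (products):
    C-C: 1 × 340 = 340
    C-H: 6 × 399 = 2394
    Σ(formed) = 2734 kJ
  ΔH_1 = 2564 − 2734 = −170 kJ
Reaction 2:
  Bonds broken (reactants):
    Br-Br: 1 × 186 = 186
    C-C: 1 × 340 = 340
    C-H: 6 × 399 = 2394
    Σ(broken) = 2920 kJ
  Bonds formed (products):
    C-Br: 1 × 284 = 284
    C-C: 1 × 340 = 340
    C-H: 5 × 399 = 1995
    H-Br: 1 × 358 = 358
    Σ(formed) = 2977 kJ
  ΔH_2 = 2920 − 2977 = −57 kJ
ΔH_1 − ΔH_2 = −113 kJ, so reaction 1 has the more negative ΔH; |ΔH_1 − ΔH_2| = 113 kJ.

Reaction 1, by 113 kJ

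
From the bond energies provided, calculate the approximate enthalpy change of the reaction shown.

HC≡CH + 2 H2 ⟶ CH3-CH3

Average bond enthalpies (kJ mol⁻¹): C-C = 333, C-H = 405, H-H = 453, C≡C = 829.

Bonds broken (reactants):
  C≡C: 1 × 829 = 829
  C-H: 2 × 405 = 810
  H-H: 2 × 453 = 906
  Σ(broken) = 2545 kJ
Bonds formed (products):
  C-C: 1 × 333 = 333
  C-H: 6 × 405 = 2430
  Σ(formed) = 2763 kJ
ΔH = Σ(broken) − Σ(formed) = 2545 − 2763 = −218 kJ

ΔH ≈ −218 kJ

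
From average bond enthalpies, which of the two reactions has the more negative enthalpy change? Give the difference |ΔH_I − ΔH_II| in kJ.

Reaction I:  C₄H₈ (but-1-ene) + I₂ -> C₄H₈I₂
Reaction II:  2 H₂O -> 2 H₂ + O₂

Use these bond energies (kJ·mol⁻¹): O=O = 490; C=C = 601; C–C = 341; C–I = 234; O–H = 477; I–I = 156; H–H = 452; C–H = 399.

Reaction I:
  Bonds broken (reactants):
    C–C: 2 × 341 = 682
    C–H: 8 × 399 = 3192
    C=C: 1 × 601 = 601
    I–I: 1 × 156 = 156
    Σ(broken) = 4631 kJ
  Bonds formed (products):
    C–C: 3 × 341 = 1023
    C–H: 8 × 399 = 3192
    C–I: 2 × 234 = 468
    Σ(formed) = 4683 kJ
  ΔH_I = 4631 − 4683 = −52 kJ
Reaction II:
  Bonds broken (reactants):
    O–H: 4 × 477 = 1908
    Σ(broken) = 1908 kJ
  Bonds formed (products):
    H–H: 2 × 452 = 904
    O=O: 1 × 490 = 490
    Σ(formed) = 1394 kJ
  ΔH_II = 1908 − 1394 = +514 kJ
ΔH_I − ΔH_II = −566 kJ, so reaction I has the more negative ΔH; |ΔH_I − ΔH_II| = 566 kJ.

Reaction I, by 566 kJ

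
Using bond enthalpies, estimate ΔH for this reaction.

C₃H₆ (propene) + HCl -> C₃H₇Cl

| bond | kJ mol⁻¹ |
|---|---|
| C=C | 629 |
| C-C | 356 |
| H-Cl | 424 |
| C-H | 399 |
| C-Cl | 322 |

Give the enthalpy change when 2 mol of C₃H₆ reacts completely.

Bonds broken (reactants):
  C-C: 1 × 356 = 356
  C-H: 6 × 399 = 2394
  C=C: 1 × 629 = 629
  H-Cl: 1 × 424 = 424
  Σ(broken) = 3803 kJ
Bonds formed (products):
  C-C: 2 × 356 = 712
  C-Cl: 1 × 322 = 322
  C-H: 7 × 399 = 2793
  Σ(formed) = 3827 kJ
ΔH = Σ(broken) − Σ(formed) = 3803 − 3827 = −24 kJ
For 2× the reaction as written: 2 × (−24) = −48 kJ

ΔH = −48 kJ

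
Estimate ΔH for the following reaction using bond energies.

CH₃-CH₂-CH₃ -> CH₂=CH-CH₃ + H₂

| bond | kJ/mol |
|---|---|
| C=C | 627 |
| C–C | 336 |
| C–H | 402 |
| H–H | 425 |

ΔH ≈ +88 kJ

Bonds broken (reactants):
  C–C: 2 × 336 = 672
  C–H: 8 × 402 = 3216
  Σ(broken) = 3888 kJ
Bonds formed (products):
  C–C: 1 × 336 = 336
  C–H: 6 × 402 = 2412
  C=C: 1 × 627 = 627
  H–H: 1 × 425 = 425
  Σ(formed) = 3800 kJ
ΔH = Σ(broken) − Σ(formed) = 3888 − 3800 = +88 kJ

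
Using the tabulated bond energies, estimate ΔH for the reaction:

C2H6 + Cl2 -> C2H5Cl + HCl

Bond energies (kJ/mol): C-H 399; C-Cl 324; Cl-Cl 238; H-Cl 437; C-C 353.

Bonds broken (reactants):
  C-C: 1 × 353 = 353
  C-H: 6 × 399 = 2394
  Cl-Cl: 1 × 238 = 238
  Σ(broken) = 2985 kJ
Bonds formed (products):
  C-C: 1 × 353 = 353
  C-Cl: 1 × 324 = 324
  C-H: 5 × 399 = 1995
  H-Cl: 1 × 437 = 437
  Σ(formed) = 3109 kJ
ΔH = Σ(broken) − Σ(formed) = 2985 − 3109 = −124 kJ

ΔH ≈ −124 kJ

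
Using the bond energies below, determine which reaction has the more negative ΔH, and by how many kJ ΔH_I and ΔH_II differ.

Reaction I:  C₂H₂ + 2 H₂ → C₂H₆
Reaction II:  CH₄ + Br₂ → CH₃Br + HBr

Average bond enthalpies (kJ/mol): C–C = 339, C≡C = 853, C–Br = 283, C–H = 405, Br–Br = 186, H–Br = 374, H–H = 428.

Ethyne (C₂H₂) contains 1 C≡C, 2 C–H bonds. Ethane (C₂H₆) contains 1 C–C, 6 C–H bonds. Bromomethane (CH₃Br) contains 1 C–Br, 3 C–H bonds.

Reaction I, by 184 kJ

Reaction I:
  Bonds broken (reactants):
    C≡C: 1 × 853 = 853
    C–H: 2 × 405 = 810
    H–H: 2 × 428 = 856
    Σ(broken) = 2519 kJ
  Bonds formed (products):
    C–C: 1 × 339 = 339
    C–H: 6 × 405 = 2430
    Σ(formed) = 2769 kJ
  ΔH_I = 2519 − 2769 = −250 kJ
Reaction II:
  Bonds broken (reactants):
    Br–Br: 1 × 186 = 186
    C–H: 4 × 405 = 1620
    Σ(broken) = 1806 kJ
  Bonds formed (products):
    C–Br: 1 × 283 = 283
    C–H: 3 × 405 = 1215
    H–Br: 1 × 374 = 374
    Σ(formed) = 1872 kJ
  ΔH_II = 1806 − 1872 = −66 kJ
ΔH_I − ΔH_II = −184 kJ, so reaction I has the more negative ΔH; |ΔH_I − ΔH_II| = 184 kJ.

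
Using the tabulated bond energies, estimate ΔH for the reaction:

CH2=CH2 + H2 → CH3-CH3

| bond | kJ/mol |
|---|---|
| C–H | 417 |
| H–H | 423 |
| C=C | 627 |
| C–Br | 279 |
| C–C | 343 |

ΔH ≈ −127 kJ

Bonds broken (reactants):
  C–H: 4 × 417 = 1668
  C=C: 1 × 627 = 627
  H–H: 1 × 423 = 423
  Σ(broken) = 2718 kJ
Bonds formed (products):
  C–C: 1 × 343 = 343
  C–H: 6 × 417 = 2502
  Σ(formed) = 2845 kJ
ΔH = Σ(broken) − Σ(formed) = 2718 − 2845 = −127 kJ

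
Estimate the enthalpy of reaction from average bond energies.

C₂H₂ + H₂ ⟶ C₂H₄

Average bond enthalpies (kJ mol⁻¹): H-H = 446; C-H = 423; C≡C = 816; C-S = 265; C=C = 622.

ΔH ≈ −206 kJ

Bonds broken (reactants):
  C≡C: 1 × 816 = 816
  C-H: 2 × 423 = 846
  H-H: 1 × 446 = 446
  Σ(broken) = 2108 kJ
Bonds formed (products):
  C-H: 4 × 423 = 1692
  C=C: 1 × 622 = 622
  Σ(formed) = 2314 kJ
ΔH = Σ(broken) − Σ(formed) = 2108 − 2314 = −206 kJ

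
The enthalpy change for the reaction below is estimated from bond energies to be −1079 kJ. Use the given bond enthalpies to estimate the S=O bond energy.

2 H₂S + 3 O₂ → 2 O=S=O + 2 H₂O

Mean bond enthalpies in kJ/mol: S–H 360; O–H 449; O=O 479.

D(S=O) ≈ 540 kJ/mol

Let D be the S=O bond energy.
Σ(broken) = 3×479 + 4×360 = 2877
Σ(formed) = 4×449 + 4×D = 1796 + 4D
ΔH = Σ(broken) − Σ(formed) = (2877) − (1796 + 4D) = +1081 − 4D
Setting this equal to −1079 kJ gives 4D = 2160, so D = 540 kJ/mol.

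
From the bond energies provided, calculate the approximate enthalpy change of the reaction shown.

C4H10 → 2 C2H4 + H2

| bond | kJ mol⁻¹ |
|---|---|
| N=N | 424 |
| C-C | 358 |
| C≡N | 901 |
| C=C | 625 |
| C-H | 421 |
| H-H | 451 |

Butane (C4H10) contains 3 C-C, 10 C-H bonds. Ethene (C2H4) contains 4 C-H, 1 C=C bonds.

ΔH ≈ +215 kJ

Bonds broken (reactants):
  C-C: 3 × 358 = 1074
  C-H: 10 × 421 = 4210
  Σ(broken) = 5284 kJ
Bonds formed (products):
  C-H: 8 × 421 = 3368
  C=C: 2 × 625 = 1250
  H-H: 1 × 451 = 451
  Σ(formed) = 5069 kJ
ΔH = Σ(broken) − Σ(formed) = 5284 − 5069 = +215 kJ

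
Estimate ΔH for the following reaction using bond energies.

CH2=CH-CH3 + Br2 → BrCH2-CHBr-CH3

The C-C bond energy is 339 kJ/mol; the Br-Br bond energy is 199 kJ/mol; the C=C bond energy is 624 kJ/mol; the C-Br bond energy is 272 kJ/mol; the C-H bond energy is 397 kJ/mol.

ΔH ≈ −60 kJ

Bonds broken (reactants):
  Br-Br: 1 × 199 = 199
  C-C: 1 × 339 = 339
  C-H: 6 × 397 = 2382
  C=C: 1 × 624 = 624
  Σ(broken) = 3544 kJ
Bonds formed (products):
  C-Br: 2 × 272 = 544
  C-C: 2 × 339 = 678
  C-H: 6 × 397 = 2382
  Σ(formed) = 3604 kJ
ΔH = Σ(broken) − Σ(formed) = 3544 − 3604 = −60 kJ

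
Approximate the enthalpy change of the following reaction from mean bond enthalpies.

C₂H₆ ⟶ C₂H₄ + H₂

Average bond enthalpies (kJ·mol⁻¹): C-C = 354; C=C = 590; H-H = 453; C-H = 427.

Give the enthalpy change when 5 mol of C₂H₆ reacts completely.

Bonds broken (reactants):
  C-C: 1 × 354 = 354
  C-H: 6 × 427 = 2562
  Σ(broken) = 2916 kJ
Bonds formed (products):
  C-H: 4 × 427 = 1708
  C=C: 1 × 590 = 590
  H-H: 1 × 453 = 453
  Σ(formed) = 2751 kJ
ΔH = Σ(broken) − Σ(formed) = 2916 − 2751 = +165 kJ
For 5× the reaction as written: 5 × (+165) = +825 kJ

ΔH = +825 kJ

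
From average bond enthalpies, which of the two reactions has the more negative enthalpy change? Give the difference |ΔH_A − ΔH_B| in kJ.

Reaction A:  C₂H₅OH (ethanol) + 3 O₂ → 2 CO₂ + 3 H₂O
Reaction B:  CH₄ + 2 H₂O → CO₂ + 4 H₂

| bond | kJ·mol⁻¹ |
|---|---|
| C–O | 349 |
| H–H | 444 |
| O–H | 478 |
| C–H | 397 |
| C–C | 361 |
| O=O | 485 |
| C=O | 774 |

Reaction A, by 1512 kJ

Reaction A:
  Bonds broken (reactants):
    C–C: 1 × 361 = 361
    C–H: 5 × 397 = 1985
    C–O: 1 × 349 = 349
    O–H: 1 × 478 = 478
    O=O: 3 × 485 = 1455
    Σ(broken) = 4628 kJ
  Bonds formed (products):
    C=O: 4 × 774 = 3096
    O–H: 6 × 478 = 2868
    Σ(formed) = 5964 kJ
  ΔH_A = 4628 − 5964 = −1336 kJ
Reaction B:
  Bonds broken (reactants):
    C–H: 4 × 397 = 1588
    O–H: 4 × 478 = 1912
    Σ(broken) = 3500 kJ
  Bonds formed (products):
    C=O: 2 × 774 = 1548
    H–H: 4 × 444 = 1776
    Σ(formed) = 3324 kJ
  ΔH_B = 3500 − 3324 = +176 kJ
ΔH_A − ΔH_B = −1512 kJ, so reaction A has the more negative ΔH; |ΔH_A − ΔH_B| = 1512 kJ.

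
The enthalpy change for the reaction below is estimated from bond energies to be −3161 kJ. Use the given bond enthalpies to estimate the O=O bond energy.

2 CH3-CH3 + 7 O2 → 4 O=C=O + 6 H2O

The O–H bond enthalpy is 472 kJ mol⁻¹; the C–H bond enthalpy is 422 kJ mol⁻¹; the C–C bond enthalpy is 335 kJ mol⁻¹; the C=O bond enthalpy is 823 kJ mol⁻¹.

Let D be the O=O bond energy.
Σ(broken) = 2×335 + 12×422 + 7×D = 5734 + 7D
Σ(formed) = 8×823 + 12×472 = 12248
ΔH = Σ(broken) − Σ(formed) = (5734 + 7D) − (12248) = −6514 + 7D
Setting this equal to −3161 kJ gives 7D = 3353, so D = 479 kJ/mol.

D(O=O) ≈ 479 kJ/mol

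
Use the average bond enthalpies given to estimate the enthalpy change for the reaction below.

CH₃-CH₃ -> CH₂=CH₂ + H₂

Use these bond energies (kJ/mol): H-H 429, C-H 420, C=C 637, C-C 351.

Bonds broken (reactants):
  C-C: 1 × 351 = 351
  C-H: 6 × 420 = 2520
  Σ(broken) = 2871 kJ
Bonds formed (products):
  C-H: 4 × 420 = 1680
  C=C: 1 × 637 = 637
  H-H: 1 × 429 = 429
  Σ(formed) = 2746 kJ
ΔH = Σ(broken) − Σ(formed) = 2871 − 2746 = +125 kJ

ΔH ≈ +125 kJ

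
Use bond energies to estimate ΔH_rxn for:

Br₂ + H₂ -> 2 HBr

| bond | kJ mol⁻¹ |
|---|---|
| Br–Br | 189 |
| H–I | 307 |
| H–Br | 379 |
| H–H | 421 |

ΔH ≈ −148 kJ

Bonds broken (reactants):
  Br–Br: 1 × 189 = 189
  H–H: 1 × 421 = 421
  Σ(broken) = 610 kJ
Bonds formed (products):
  H–Br: 2 × 379 = 758
  Σ(formed) = 758 kJ
ΔH = Σ(broken) − Σ(formed) = 610 − 758 = −148 kJ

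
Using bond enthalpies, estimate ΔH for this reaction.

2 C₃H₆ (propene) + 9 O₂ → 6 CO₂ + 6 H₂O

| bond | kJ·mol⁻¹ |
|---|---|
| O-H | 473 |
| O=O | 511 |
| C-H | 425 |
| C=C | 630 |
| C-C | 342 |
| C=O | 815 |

ΔH ≈ −3813 kJ

Bonds broken (reactants):
  C-C: 2 × 342 = 684
  C-H: 12 × 425 = 5100
  C=C: 2 × 630 = 1260
  O=O: 9 × 511 = 4599
  Σ(broken) = 11643 kJ
Bonds formed (products):
  C=O: 12 × 815 = 9780
  O-H: 12 × 473 = 5676
  Σ(formed) = 15456 kJ
ΔH = Σ(broken) − Σ(formed) = 11643 − 15456 = −3813 kJ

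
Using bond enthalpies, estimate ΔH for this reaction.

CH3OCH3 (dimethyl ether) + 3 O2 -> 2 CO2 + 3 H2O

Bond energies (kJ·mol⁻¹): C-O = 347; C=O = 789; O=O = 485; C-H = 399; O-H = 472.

Bonds broken (reactants):
  C-H: 6 × 399 = 2394
  C-O: 2 × 347 = 694
  O=O: 3 × 485 = 1455
  Σ(broken) = 4543 kJ
Bonds formed (products):
  C=O: 4 × 789 = 3156
  O-H: 6 × 472 = 2832
  Σ(formed) = 5988 kJ
ΔH = Σ(broken) − Σ(formed) = 4543 − 5988 = −1445 kJ

ΔH ≈ −1445 kJ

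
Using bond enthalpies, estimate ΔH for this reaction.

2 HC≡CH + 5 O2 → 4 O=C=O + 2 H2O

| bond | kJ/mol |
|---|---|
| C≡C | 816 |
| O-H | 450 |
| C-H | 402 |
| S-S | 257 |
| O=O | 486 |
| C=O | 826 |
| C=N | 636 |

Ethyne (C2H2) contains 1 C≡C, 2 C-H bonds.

ΔH ≈ −2738 kJ

Bonds broken (reactants):
  C≡C: 2 × 816 = 1632
  C-H: 4 × 402 = 1608
  O=O: 5 × 486 = 2430
  Σ(broken) = 5670 kJ
Bonds formed (products):
  C=O: 8 × 826 = 6608
  O-H: 4 × 450 = 1800
  Σ(formed) = 8408 kJ
ΔH = Σ(broken) − Σ(formed) = 5670 − 8408 = −2738 kJ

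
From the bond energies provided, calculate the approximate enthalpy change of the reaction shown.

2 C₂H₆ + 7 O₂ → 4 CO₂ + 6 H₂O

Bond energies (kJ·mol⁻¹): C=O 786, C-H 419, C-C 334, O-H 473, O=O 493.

Bonds broken (reactants):
  C-C: 2 × 334 = 668
  C-H: 12 × 419 = 5028
  O=O: 7 × 493 = 3451
  Σ(broken) = 9147 kJ
Bonds formed (products):
  C=O: 8 × 786 = 6288
  O-H: 12 × 473 = 5676
  Σ(formed) = 11964 kJ
ΔH = Σ(broken) − Σ(formed) = 9147 − 11964 = −2817 kJ

ΔH ≈ −2817 kJ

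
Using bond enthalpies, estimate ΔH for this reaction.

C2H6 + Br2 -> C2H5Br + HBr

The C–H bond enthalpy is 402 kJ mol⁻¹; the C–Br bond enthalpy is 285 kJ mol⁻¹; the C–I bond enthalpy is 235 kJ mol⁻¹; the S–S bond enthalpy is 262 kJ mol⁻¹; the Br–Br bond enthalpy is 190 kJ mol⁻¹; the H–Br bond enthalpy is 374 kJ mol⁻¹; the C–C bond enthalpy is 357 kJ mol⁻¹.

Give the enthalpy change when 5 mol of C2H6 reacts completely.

Bonds broken (reactants):
  Br–Br: 1 × 190 = 190
  C–C: 1 × 357 = 357
  C–H: 6 × 402 = 2412
  Σ(broken) = 2959 kJ
Bonds formed (products):
  C–Br: 1 × 285 = 285
  C–C: 1 × 357 = 357
  C–H: 5 × 402 = 2010
  H–Br: 1 × 374 = 374
  Σ(formed) = 3026 kJ
ΔH = Σ(broken) − Σ(formed) = 2959 − 3026 = −67 kJ
For 5× the reaction as written: 5 × (−67) = −335 kJ

ΔH = −335 kJ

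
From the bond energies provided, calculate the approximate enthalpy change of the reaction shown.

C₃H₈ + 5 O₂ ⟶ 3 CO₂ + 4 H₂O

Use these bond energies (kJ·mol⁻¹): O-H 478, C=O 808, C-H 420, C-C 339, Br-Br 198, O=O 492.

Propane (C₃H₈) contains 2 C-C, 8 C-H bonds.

Bonds broken (reactants):
  C-C: 2 × 339 = 678
  C-H: 8 × 420 = 3360
  O=O: 5 × 492 = 2460
  Σ(broken) = 6498 kJ
Bonds formed (products):
  C=O: 6 × 808 = 4848
  O-H: 8 × 478 = 3824
  Σ(formed) = 8672 kJ
ΔH = Σ(broken) − Σ(formed) = 6498 − 8672 = −2174 kJ

ΔH ≈ −2174 kJ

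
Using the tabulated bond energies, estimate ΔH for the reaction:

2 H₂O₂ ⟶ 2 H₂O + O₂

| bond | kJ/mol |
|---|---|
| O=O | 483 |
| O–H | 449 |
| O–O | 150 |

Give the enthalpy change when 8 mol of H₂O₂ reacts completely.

Bonds broken (reactants):
  O–H: 4 × 449 = 1796
  O–O: 2 × 150 = 300
  Σ(broken) = 2096 kJ
Bonds formed (products):
  O–H: 4 × 449 = 1796
  O=O: 1 × 483 = 483
  Σ(formed) = 2279 kJ
ΔH = Σ(broken) − Σ(formed) = 2096 − 2279 = −183 kJ
For 4× the reaction as written: 4 × (−183) = −732 kJ

ΔH = −732 kJ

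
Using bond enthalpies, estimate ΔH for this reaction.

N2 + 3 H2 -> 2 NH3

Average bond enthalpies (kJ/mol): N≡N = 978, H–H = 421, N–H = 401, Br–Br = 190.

ΔH ≈ −165 kJ

Bonds broken (reactants):
  H–H: 3 × 421 = 1263
  N≡N: 1 × 978 = 978
  Σ(broken) = 2241 kJ
Bonds formed (products):
  N–H: 6 × 401 = 2406
  Σ(formed) = 2406 kJ
ΔH = Σ(broken) − Σ(formed) = 2241 − 2406 = −165 kJ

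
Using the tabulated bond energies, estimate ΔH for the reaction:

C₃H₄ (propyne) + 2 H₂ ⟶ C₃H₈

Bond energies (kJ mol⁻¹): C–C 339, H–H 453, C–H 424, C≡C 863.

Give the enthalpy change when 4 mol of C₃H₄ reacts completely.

Bonds broken (reactants):
  C≡C: 1 × 863 = 863
  C–C: 1 × 339 = 339
  C–H: 4 × 424 = 1696
  H–H: 2 × 453 = 906
  Σ(broken) = 3804 kJ
Bonds formed (products):
  C–C: 2 × 339 = 678
  C–H: 8 × 424 = 3392
  Σ(formed) = 4070 kJ
ΔH = Σ(broken) − Σ(formed) = 3804 − 4070 = −266 kJ
For 4× the reaction as written: 4 × (−266) = −1064 kJ

ΔH = −1064 kJ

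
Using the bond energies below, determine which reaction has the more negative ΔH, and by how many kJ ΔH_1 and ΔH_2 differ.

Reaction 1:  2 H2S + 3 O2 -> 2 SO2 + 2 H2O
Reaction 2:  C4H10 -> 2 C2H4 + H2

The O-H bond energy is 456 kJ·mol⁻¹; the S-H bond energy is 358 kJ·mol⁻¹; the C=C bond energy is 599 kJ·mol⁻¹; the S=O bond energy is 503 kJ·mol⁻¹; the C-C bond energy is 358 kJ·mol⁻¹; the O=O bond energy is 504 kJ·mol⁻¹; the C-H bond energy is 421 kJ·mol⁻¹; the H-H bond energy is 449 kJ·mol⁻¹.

Reaction 1:
  Bonds broken (reactants):
    O=O: 3 × 504 = 1512
    S-H: 4 × 358 = 1432
    Σ(broken) = 2944 kJ
  Bonds formed (products):
    O-H: 4 × 456 = 1824
    S=O: 4 × 503 = 2012
    Σ(formed) = 3836 kJ
  ΔH_1 = 2944 − 3836 = −892 kJ
Reaction 2:
  Bonds broken (reactants):
    C-C: 3 × 358 = 1074
    C-H: 10 × 421 = 4210
    Σ(broken) = 5284 kJ
  Bonds formed (products):
    C-H: 8 × 421 = 3368
    C=C: 2 × 599 = 1198
    H-H: 1 × 449 = 449
    Σ(formed) = 5015 kJ
  ΔH_2 = 5284 − 5015 = +269 kJ
ΔH_1 − ΔH_2 = −1161 kJ, so reaction 1 has the more negative ΔH; |ΔH_1 − ΔH_2| = 1161 kJ.

Reaction 1, by 1161 kJ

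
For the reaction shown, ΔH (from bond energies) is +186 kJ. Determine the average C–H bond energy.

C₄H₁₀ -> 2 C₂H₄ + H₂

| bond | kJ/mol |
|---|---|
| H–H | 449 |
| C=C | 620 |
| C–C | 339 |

D(C–H) ≈ 429 kJ/mol

Let D be the C–H bond energy.
Σ(broken) = 3×339 + 10×D = 1017 + 10D
Σ(formed) = 8×D + 2×620 + 1×449 = 1689 + 8D
ΔH = Σ(broken) − Σ(formed) = (1017 + 10D) − (1689 + 8D) = −672 + 2D
Setting this equal to +186 kJ gives 2D = 858, so D = 429 kJ/mol.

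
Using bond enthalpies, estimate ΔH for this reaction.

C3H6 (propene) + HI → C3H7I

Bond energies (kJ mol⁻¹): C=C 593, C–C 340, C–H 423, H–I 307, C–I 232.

ΔH ≈ −95 kJ

Bonds broken (reactants):
  C–C: 1 × 340 = 340
  C–H: 6 × 423 = 2538
  C=C: 1 × 593 = 593
  H–I: 1 × 307 = 307
  Σ(broken) = 3778 kJ
Bonds formed (products):
  C–C: 2 × 340 = 680
  C–H: 7 × 423 = 2961
  C–I: 1 × 232 = 232
  Σ(formed) = 3873 kJ
ΔH = Σ(broken) − Σ(formed) = 3778 − 3873 = −95 kJ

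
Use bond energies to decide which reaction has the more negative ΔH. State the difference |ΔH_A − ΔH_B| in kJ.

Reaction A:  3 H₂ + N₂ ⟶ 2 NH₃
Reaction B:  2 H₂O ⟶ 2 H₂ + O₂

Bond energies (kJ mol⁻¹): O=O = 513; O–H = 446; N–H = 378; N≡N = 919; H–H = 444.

Reaction A, by 400 kJ

Reaction A:
  Bonds broken (reactants):
    H–H: 3 × 444 = 1332
    N≡N: 1 × 919 = 919
    Σ(broken) = 2251 kJ
  Bonds formed (products):
    N–H: 6 × 378 = 2268
    Σ(formed) = 2268 kJ
  ΔH_A = 2251 − 2268 = −17 kJ
Reaction B:
  Bonds broken (reactants):
    O–H: 4 × 446 = 1784
    Σ(broken) = 1784 kJ
  Bonds formed (products):
    H–H: 2 × 444 = 888
    O=O: 1 × 513 = 513
    Σ(formed) = 1401 kJ
  ΔH_B = 1784 − 1401 = +383 kJ
ΔH_A − ΔH_B = −400 kJ, so reaction A has the more negative ΔH; |ΔH_A − ΔH_B| = 400 kJ.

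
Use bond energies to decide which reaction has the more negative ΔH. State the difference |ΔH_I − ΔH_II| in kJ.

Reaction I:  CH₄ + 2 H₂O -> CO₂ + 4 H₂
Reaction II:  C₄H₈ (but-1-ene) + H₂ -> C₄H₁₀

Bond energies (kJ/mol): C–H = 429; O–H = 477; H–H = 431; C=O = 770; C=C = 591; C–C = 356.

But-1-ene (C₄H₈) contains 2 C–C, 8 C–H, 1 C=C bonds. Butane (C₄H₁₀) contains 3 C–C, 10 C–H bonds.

Reaction I:
  Bonds broken (reactants):
    C–H: 4 × 429 = 1716
    O–H: 4 × 477 = 1908
    Σ(broken) = 3624 kJ
  Bonds formed (products):
    C=O: 2 × 770 = 1540
    H–H: 4 × 431 = 1724
    Σ(formed) = 3264 kJ
  ΔH_I = 3624 − 3264 = +360 kJ
Reaction II:
  Bonds broken (reactants):
    C–C: 2 × 356 = 712
    C–H: 8 × 429 = 3432
    C=C: 1 × 591 = 591
    H–H: 1 × 431 = 431
    Σ(broken) = 5166 kJ
  Bonds formed (products):
    C–C: 3 × 356 = 1068
    C–H: 10 × 429 = 4290
    Σ(formed) = 5358 kJ
  ΔH_II = 5166 − 5358 = −192 kJ
ΔH_I − ΔH_II = +552 kJ, so reaction II has the more negative ΔH; |ΔH_I − ΔH_II| = 552 kJ.

Reaction II, by 552 kJ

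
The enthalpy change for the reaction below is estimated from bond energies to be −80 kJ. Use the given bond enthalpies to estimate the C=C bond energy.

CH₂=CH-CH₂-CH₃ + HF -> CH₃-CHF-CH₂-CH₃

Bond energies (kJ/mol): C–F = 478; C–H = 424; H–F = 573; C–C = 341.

Let D be the C=C bond energy.
Σ(broken) = 2×341 + 8×424 + 1×D + 1×573 = 4647 + D
Σ(formed) = 3×341 + 1×478 + 9×424 = 5317
ΔH = Σ(broken) − Σ(formed) = (4647 + D) − (5317) = −670 + D
Setting this equal to −80 kJ gives D = 590 kJ/mol.

D(C=C) ≈ 590 kJ/mol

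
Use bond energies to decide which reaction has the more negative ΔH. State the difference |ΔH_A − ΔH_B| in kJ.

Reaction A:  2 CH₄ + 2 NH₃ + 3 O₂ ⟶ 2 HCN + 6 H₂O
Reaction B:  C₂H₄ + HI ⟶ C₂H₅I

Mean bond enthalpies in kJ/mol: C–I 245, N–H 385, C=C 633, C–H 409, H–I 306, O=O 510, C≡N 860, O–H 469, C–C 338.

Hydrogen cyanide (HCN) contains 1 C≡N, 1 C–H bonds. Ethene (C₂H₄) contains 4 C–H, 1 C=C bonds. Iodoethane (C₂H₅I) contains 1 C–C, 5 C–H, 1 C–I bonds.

Reaction A:
  Bonds broken (reactants):
    C–H: 8 × 409 = 3272
    N–H: 6 × 385 = 2310
    O=O: 3 × 510 = 1530
    Σ(broken) = 7112 kJ
  Bonds formed (products):
    C≡N: 2 × 860 = 1720
    C–H: 2 × 409 = 818
    O–H: 12 × 469 = 5628
    Σ(formed) = 8166 kJ
  ΔH_A = 7112 − 8166 = −1054 kJ
Reaction B:
  Bonds broken (reactants):
    C–H: 4 × 409 = 1636
    C=C: 1 × 633 = 633
    H–I: 1 × 306 = 306
    Σ(broken) = 2575 kJ
  Bonds formed (products):
    C–C: 1 × 338 = 338
    C–H: 5 × 409 = 2045
    C–I: 1 × 245 = 245
    Σ(formed) = 2628 kJ
  ΔH_B = 2575 − 2628 = −53 kJ
ΔH_A − ΔH_B = −1001 kJ, so reaction A has the more negative ΔH; |ΔH_A − ΔH_B| = 1001 kJ.

Reaction A, by 1001 kJ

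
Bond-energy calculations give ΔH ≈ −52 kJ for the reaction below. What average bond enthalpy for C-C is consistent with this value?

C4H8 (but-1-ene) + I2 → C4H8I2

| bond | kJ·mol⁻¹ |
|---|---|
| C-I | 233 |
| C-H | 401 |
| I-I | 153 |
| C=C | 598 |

Let D be the C-C bond energy.
Σ(broken) = 2×D + 8×401 + 1×598 + 1×153 = 3959 + 2D
Σ(formed) = 3×D + 8×401 + 2×233 = 3674 + 3D
ΔH = Σ(broken) − Σ(formed) = (3959 + 2D) − (3674 + 3D) = +285 − D
Setting this equal to −52 kJ gives D = 337 kJ/mol.

D(C-C) ≈ 337 kJ/mol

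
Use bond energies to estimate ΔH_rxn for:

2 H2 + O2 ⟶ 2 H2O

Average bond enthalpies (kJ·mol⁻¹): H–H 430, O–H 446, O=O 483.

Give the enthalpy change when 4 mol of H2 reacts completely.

Bonds broken (reactants):
  H–H: 2 × 430 = 860
  O=O: 1 × 483 = 483
  Σ(broken) = 1343 kJ
Bonds formed (products):
  O–H: 4 × 446 = 1784
  Σ(formed) = 1784 kJ
ΔH = Σ(broken) − Σ(formed) = 1343 − 1784 = −441 kJ
For 2× the reaction as written: 2 × (−441) = −882 kJ

ΔH = −882 kJ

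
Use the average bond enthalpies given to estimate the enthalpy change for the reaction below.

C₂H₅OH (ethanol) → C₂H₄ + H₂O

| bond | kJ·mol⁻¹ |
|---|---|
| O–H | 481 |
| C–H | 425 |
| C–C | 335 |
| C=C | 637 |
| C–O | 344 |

Bonds broken (reactants):
  C–C: 1 × 335 = 335
  C–H: 5 × 425 = 2125
  C–O: 1 × 344 = 344
  O–H: 1 × 481 = 481
  Σ(broken) = 3285 kJ
Bonds formed (products):
  C–H: 4 × 425 = 1700
  C=C: 1 × 637 = 637
  O–H: 2 × 481 = 962
  Σ(formed) = 3299 kJ
ΔH = Σ(broken) − Σ(formed) = 3285 − 3299 = −14 kJ

ΔH ≈ −14 kJ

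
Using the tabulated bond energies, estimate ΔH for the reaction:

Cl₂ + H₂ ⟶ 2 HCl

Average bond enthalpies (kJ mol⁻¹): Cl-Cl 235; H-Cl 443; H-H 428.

Bonds broken (reactants):
  Cl-Cl: 1 × 235 = 235
  H-H: 1 × 428 = 428
  Σ(broken) = 663 kJ
Bonds formed (products):
  H-Cl: 2 × 443 = 886
  Σ(formed) = 886 kJ
ΔH = Σ(broken) − Σ(formed) = 663 − 886 = −223 kJ

ΔH ≈ −223 kJ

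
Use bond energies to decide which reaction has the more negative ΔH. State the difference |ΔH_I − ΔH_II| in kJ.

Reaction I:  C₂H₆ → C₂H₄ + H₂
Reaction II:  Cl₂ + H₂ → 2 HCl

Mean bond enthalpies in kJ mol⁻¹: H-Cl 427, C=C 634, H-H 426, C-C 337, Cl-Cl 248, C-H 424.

Reaction II, by 305 kJ

Reaction I:
  Bonds broken (reactants):
    C-C: 1 × 337 = 337
    C-H: 6 × 424 = 2544
    Σ(broken) = 2881 kJ
  Bonds formed (products):
    C-H: 4 × 424 = 1696
    C=C: 1 × 634 = 634
    H-H: 1 × 426 = 426
    Σ(formed) = 2756 kJ
  ΔH_I = 2881 − 2756 = +125 kJ
Reaction II:
  Bonds broken (reactants):
    Cl-Cl: 1 × 248 = 248
    H-H: 1 × 426 = 426
    Σ(broken) = 674 kJ
  Bonds formed (products):
    H-Cl: 2 × 427 = 854
    Σ(formed) = 854 kJ
  ΔH_II = 674 − 854 = −180 kJ
ΔH_I − ΔH_II = +305 kJ, so reaction II has the more negative ΔH; |ΔH_I − ΔH_II| = 305 kJ.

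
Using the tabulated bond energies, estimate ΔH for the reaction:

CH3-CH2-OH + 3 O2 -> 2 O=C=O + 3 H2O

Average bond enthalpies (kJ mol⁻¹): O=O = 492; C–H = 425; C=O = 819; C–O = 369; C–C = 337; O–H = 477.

ΔH ≈ −1354 kJ

Bonds broken (reactants):
  C–C: 1 × 337 = 337
  C–H: 5 × 425 = 2125
  C–O: 1 × 369 = 369
  O–H: 1 × 477 = 477
  O=O: 3 × 492 = 1476
  Σ(broken) = 4784 kJ
Bonds formed (products):
  C=O: 4 × 819 = 3276
  O–H: 6 × 477 = 2862
  Σ(formed) = 6138 kJ
ΔH = Σ(broken) − Σ(formed) = 4784 − 6138 = −1354 kJ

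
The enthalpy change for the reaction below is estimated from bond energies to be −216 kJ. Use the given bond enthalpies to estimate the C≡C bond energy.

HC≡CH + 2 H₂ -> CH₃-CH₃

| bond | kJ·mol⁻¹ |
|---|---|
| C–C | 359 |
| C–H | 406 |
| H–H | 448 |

Let D be the C≡C bond energy.
Σ(broken) = 1×D + 2×406 + 2×448 = 1708 + D
Σ(formed) = 1×359 + 6×406 = 2795
ΔH = Σ(broken) − Σ(formed) = (1708 + D) − (2795) = −1087 + D
Setting this equal to −216 kJ gives D = 871 kJ/mol.

D(C≡C) ≈ 871 kJ/mol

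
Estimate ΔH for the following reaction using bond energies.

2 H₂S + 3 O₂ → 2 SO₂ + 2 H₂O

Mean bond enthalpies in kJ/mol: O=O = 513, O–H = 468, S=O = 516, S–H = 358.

Bonds broken (reactants):
  O=O: 3 × 513 = 1539
  S–H: 4 × 358 = 1432
  Σ(broken) = 2971 kJ
Bonds formed (products):
  O–H: 4 × 468 = 1872
  S=O: 4 × 516 = 2064
  Σ(formed) = 3936 kJ
ΔH = Σ(broken) − Σ(formed) = 2971 − 3936 = −965 kJ

ΔH ≈ −965 kJ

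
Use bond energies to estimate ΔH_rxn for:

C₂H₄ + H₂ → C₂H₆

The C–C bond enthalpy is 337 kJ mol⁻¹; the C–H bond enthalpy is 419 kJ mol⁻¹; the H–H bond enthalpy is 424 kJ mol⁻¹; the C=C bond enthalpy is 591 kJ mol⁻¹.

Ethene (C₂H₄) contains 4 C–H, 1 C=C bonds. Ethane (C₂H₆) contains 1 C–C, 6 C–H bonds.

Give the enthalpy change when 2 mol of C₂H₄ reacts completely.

ΔH = −320 kJ

Bonds broken (reactants):
  C–H: 4 × 419 = 1676
  C=C: 1 × 591 = 591
  H–H: 1 × 424 = 424
  Σ(broken) = 2691 kJ
Bonds formed (products):
  C–C: 1 × 337 = 337
  C–H: 6 × 419 = 2514
  Σ(formed) = 2851 kJ
ΔH = Σ(broken) − Σ(formed) = 2691 − 2851 = −160 kJ
For 2× the reaction as written: 2 × (−160) = −320 kJ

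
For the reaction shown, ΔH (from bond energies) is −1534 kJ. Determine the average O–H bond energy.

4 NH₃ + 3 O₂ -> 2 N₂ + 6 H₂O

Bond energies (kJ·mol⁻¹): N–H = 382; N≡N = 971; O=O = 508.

D(O–H) ≈ 475 kJ/mol

Let D be the O–H bond energy.
Σ(broken) = 12×382 + 3×508 = 6108
Σ(formed) = 2×971 + 12×D = 1942 + 12D
ΔH = Σ(broken) − Σ(formed) = (6108) − (1942 + 12D) = +4166 − 12D
Setting this equal to −1534 kJ gives 12D = 5700, so D = 475 kJ/mol.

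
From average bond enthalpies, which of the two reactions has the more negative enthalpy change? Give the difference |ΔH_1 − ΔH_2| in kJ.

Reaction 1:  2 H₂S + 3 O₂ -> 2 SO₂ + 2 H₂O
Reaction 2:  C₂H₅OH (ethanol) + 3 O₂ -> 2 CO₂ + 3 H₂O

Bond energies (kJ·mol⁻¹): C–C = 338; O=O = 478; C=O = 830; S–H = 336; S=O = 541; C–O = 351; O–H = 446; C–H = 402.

Reaction 2, by 247 kJ

Reaction 1:
  Bonds broken (reactants):
    O=O: 3 × 478 = 1434
    S–H: 4 × 336 = 1344
    Σ(broken) = 2778 kJ
  Bonds formed (products):
    O–H: 4 × 446 = 1784
    S=O: 4 × 541 = 2164
    Σ(formed) = 3948 kJ
  ΔH_1 = 2778 − 3948 = −1170 kJ
Reaction 2:
  Bonds broken (reactants):
    C–C: 1 × 338 = 338
    C–H: 5 × 402 = 2010
    C–O: 1 × 351 = 351
    O–H: 1 × 446 = 446
    O=O: 3 × 478 = 1434
    Σ(broken) = 4579 kJ
  Bonds formed (products):
    C=O: 4 × 830 = 3320
    O–H: 6 × 446 = 2676
    Σ(formed) = 5996 kJ
  ΔH_2 = 4579 − 5996 = −1417 kJ
ΔH_1 − ΔH_2 = +247 kJ, so reaction 2 has the more negative ΔH; |ΔH_1 − ΔH_2| = 247 kJ.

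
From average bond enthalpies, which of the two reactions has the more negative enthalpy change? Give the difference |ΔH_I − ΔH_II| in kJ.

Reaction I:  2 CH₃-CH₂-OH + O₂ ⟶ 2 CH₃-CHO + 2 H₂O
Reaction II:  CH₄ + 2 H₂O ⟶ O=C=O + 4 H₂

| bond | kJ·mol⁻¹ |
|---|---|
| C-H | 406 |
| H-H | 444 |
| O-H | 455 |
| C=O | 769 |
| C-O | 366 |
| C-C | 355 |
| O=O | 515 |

Reaction I, by 519 kJ

Reaction I:
  Bonds broken (reactants):
    C-C: 2 × 355 = 710
    C-H: 10 × 406 = 4060
    C-O: 2 × 366 = 732
    O-H: 2 × 455 = 910
    O=O: 1 × 515 = 515
    Σ(broken) = 6927 kJ
  Bonds formed (products):
    C-C: 2 × 355 = 710
    C-H: 8 × 406 = 3248
    C=O: 2 × 769 = 1538
    O-H: 4 × 455 = 1820
    Σ(formed) = 7316 kJ
  ΔH_I = 6927 − 7316 = −389 kJ
Reaction II:
  Bonds broken (reactants):
    C-H: 4 × 406 = 1624
    O-H: 4 × 455 = 1820
    Σ(broken) = 3444 kJ
  Bonds formed (products):
    C=O: 2 × 769 = 1538
    H-H: 4 × 444 = 1776
    Σ(formed) = 3314 kJ
  ΔH_II = 3444 − 3314 = +130 kJ
ΔH_I − ΔH_II = −519 kJ, so reaction I has the more negative ΔH; |ΔH_I − ΔH_II| = 519 kJ.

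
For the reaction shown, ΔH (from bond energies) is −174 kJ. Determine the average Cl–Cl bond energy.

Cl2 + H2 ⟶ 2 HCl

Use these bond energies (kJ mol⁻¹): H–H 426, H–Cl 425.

D(Cl–Cl) ≈ 250 kJ/mol

Let D be the Cl–Cl bond energy.
Σ(broken) = 1×D + 1×426 = 426 + D
Σ(formed) = 2×425 = 850
ΔH = Σ(broken) − Σ(formed) = (426 + D) − (850) = −424 + D
Setting this equal to −174 kJ gives D = 250 kJ/mol.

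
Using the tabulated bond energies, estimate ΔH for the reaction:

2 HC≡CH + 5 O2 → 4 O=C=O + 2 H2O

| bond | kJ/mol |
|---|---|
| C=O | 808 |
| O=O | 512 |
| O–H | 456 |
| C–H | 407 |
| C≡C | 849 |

ΔH ≈ −2402 kJ

Bonds broken (reactants):
  C≡C: 2 × 849 = 1698
  C–H: 4 × 407 = 1628
  O=O: 5 × 512 = 2560
  Σ(broken) = 5886 kJ
Bonds formed (products):
  C=O: 8 × 808 = 6464
  O–H: 4 × 456 = 1824
  Σ(formed) = 8288 kJ
ΔH = Σ(broken) − Σ(formed) = 5886 − 8288 = −2402 kJ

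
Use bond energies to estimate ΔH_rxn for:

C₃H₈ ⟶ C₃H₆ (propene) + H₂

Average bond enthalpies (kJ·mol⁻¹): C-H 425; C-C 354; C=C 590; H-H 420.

ΔH ≈ +194 kJ

Bonds broken (reactants):
  C-C: 2 × 354 = 708
  C-H: 8 × 425 = 3400
  Σ(broken) = 4108 kJ
Bonds formed (products):
  C-C: 1 × 354 = 354
  C-H: 6 × 425 = 2550
  C=C: 1 × 590 = 590
  H-H: 1 × 420 = 420
  Σ(formed) = 3914 kJ
ΔH = Σ(broken) − Σ(formed) = 4108 − 3914 = +194 kJ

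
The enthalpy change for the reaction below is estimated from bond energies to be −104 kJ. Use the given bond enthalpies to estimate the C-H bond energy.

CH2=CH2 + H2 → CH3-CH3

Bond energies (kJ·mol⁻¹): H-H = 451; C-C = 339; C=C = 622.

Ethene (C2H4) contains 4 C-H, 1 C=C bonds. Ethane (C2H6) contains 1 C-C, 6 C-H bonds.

D(C-H) ≈ 419 kJ/mol

Let D be the C-H bond energy.
Σ(broken) = 4×D + 1×622 + 1×451 = 1073 + 4D
Σ(formed) = 1×339 + 6×D = 339 + 6D
ΔH = Σ(broken) − Σ(formed) = (1073 + 4D) − (339 + 6D) = +734 − 2D
Setting this equal to −104 kJ gives 2D = 838, so D = 419 kJ/mol.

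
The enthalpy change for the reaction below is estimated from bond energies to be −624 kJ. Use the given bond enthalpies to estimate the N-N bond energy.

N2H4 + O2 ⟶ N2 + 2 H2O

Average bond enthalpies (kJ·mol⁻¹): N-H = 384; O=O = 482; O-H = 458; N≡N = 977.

Let D be the N-N bond energy.
Σ(broken) = 4×384 + 1×D + 1×482 = 2018 + D
Σ(formed) = 1×977 + 4×458 = 2809
ΔH = Σ(broken) − Σ(formed) = (2018 + D) − (2809) = −791 + D
Setting this equal to −624 kJ gives D = 167 kJ/mol.

D(N-N) ≈ 167 kJ/mol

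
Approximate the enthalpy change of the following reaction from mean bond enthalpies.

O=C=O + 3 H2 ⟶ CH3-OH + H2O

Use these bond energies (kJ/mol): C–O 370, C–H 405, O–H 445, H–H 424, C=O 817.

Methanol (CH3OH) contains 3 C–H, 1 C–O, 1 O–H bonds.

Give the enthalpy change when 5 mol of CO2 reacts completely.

Bonds broken (reactants):
  C=O: 2 × 817 = 1634
  H–H: 3 × 424 = 1272
  Σ(broken) = 2906 kJ
Bonds formed (products):
  C–H: 3 × 405 = 1215
  C–O: 1 × 370 = 370
  O–H: 3 × 445 = 1335
  Σ(formed) = 2920 kJ
ΔH = Σ(broken) − Σ(formed) = 2906 − 2920 = −14 kJ
For 5× the reaction as written: 5 × (−14) = −70 kJ

ΔH = −70 kJ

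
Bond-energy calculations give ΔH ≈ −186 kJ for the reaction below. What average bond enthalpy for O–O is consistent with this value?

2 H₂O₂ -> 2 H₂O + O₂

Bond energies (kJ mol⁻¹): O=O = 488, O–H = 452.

D(O–O) ≈ 151 kJ/mol

Let D be the O–O bond energy.
Σ(broken) = 4×452 + 2×D = 1808 + 2D
Σ(formed) = 4×452 + 1×488 = 2296
ΔH = Σ(broken) − Σ(formed) = (1808 + 2D) − (2296) = −488 + 2D
Setting this equal to −186 kJ gives 2D = 302, so D = 151 kJ/mol.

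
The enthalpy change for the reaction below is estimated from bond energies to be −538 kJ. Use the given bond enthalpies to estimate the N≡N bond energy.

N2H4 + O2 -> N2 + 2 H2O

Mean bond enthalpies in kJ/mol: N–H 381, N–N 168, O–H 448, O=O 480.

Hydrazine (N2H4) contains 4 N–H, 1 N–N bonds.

D(N≡N) ≈ 918 kJ/mol

Let D be the N≡N bond energy.
Σ(broken) = 4×381 + 1×168 + 1×480 = 2172
Σ(formed) = 1×D + 4×448 = 1792 + D
ΔH = Σ(broken) − Σ(formed) = (2172) − (1792 + D) = +380 − D
Setting this equal to −538 kJ gives D = 918 kJ/mol.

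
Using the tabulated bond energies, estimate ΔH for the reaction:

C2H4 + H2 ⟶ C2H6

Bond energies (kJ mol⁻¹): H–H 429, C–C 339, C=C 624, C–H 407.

Bonds broken (reactants):
  C–H: 4 × 407 = 1628
  C=C: 1 × 624 = 624
  H–H: 1 × 429 = 429
  Σ(broken) = 2681 kJ
Bonds formed (products):
  C–C: 1 × 339 = 339
  C–H: 6 × 407 = 2442
  Σ(formed) = 2781 kJ
ΔH = Σ(broken) − Σ(formed) = 2681 − 2781 = −100 kJ

ΔH ≈ −100 kJ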